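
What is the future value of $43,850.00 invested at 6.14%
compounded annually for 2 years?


Formula: FV = P * (1 + r)^n
Substituting: FV = $43,850.00 * (1 + 0.0614)^2
Growth factor: (1.0614)^2 = 1.12657
FV = $43,850.00 * 1.12657 = $49,400.09

$49,400.09


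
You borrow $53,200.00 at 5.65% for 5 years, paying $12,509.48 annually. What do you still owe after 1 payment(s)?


Formula: Balance = PV*(1+r)^k - PMT*((1+r)^k - 1)/r
Growth: (1 + 0.0565)^1 = 1.0565
Accumulated factor: ((1+r)^k - 1)/r = 1.0
Balance = $53,200.00 * 1.0565 - $12,509.48 * 1.0
Balance = $43,696.32

$43,696.32


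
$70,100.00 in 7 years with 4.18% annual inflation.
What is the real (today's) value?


Formula: Real value = nominal / (1 + inflation)^years
Price level: (1 + 0.0418)^7 = 1.331958
Real value = $70,100.00 / 1.331958 = $52,629.29

$52,629.29


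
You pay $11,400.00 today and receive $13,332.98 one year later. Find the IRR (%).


Formula: IRR = C1/C0 - 1
Substituting: IRR = $13,332.98 / $11,400.00 - 1
Ratio: 1.16956 - 1 = 0.16956
IRR = 16.956%

16.956%


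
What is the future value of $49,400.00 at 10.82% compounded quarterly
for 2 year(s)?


Formula: FV = P * (1 + r/m)^(m*t)
Period rate: r/m = 0.1082 / 4 = 0.02705
Total periods: m*t = 4 * 2 = 8
Growth factor: (1 + 0.02705)^8 = 1.238034
FV = $49,400.00 * 1.238034 = $61,158.90

$61,158.90


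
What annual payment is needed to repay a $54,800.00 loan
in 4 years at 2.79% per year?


Formula: PMT = PV * r / (1 - (1+r)^(-n))
Denominator: 1 - (1 + 0.0279)^(-4) = 0.10423
Numerator: $54,800.00 * 0.0279 = 1528.92
PMT = 1528.92 / 0.10423 = $14,668.72

$14,668.72


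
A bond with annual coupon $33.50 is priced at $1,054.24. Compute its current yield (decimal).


Formula: Current yield = annual coupon / price
Substituting: CY = $33.50 / $1,054.24
CY = 0.031776

0.031776


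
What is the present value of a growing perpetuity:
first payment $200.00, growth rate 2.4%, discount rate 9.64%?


Formula: PV = C / (r - g)
Spread: r - g = 0.0964 - 0.024 = 0.0724
Substituting: PV = $200.00 / 0.0724
PV = $2,762.43

$2,762.43


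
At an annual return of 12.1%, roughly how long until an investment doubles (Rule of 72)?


Formula: Years ≈ 72 / r
Substituting: Years ≈ 72 / 12.1
Years ≈ 6.0

6.0 years


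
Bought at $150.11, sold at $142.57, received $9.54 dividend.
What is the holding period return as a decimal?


Formula: HPR = (P1 - P0 + D) / P0
Gain: $142.57 - $150.11 + $9.54 = $2.00
HPR = $2.00 / $150.11 = 0.0133

0.0133


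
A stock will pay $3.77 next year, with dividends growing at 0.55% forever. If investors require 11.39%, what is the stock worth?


Formula: P = D1 / (r - g)
Spread: r - g = 0.1139 - 0.0055 = 0.1084
Substituting: P = $3.77 / 0.1084
P = $34.78

$34.78


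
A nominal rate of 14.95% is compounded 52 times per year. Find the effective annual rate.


Formula: EAR = (1 + r/m)^m - 1
Period rate: r/m = 0.1495 / 52 = 0.002875
Compounding: (1 + 0.002875)^52 = 1.161004
EAR = 1.161004 - 1 = 0.161004

0.161004


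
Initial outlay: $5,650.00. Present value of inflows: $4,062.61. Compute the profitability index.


Formula: PI = PV(cash flows) / initial investment
Substituting: PI = $4,062.61 / $5,650.00
PI = 0.719

0.719


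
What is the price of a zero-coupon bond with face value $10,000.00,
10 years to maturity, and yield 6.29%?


Formula: Price = FV / (1 + r)^n
Substituting: Price = $10,000.00 / (1 + 0.0629)^10
Discount factor: (1.0629)^10 = 1.84045
Price = $10,000.00 / 1.84045 = $5,433.45

$5,433.45


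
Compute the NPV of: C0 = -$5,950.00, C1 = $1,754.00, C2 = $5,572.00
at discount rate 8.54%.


Formula: NPV = C0 + C1/(1+r) + C2/(1+r)^2
Discount C1: $1,754.00 / (1 + 0.0854) = $1,615.99
Discount C2: $5,572.00 / (1 + 0.0854)^2 = $4,729.68
NPV = -$5,950.00 + $1,615.99 + $4,729.68 = $395.67

$395.67


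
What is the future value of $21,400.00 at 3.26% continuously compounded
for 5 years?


Formula: FV = P * e^(r*t)
Exponent: r*t = 0.0326 * 5 = 0.163
e^(0.163) = 1.177037
FV = $21,400.00 * 1.177037 = $25,188.59

$25,188.59


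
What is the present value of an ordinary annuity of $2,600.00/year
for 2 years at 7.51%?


Formula: PV = PMT * (1 - (1+r)^(-n)) / r
Discount factor: (1 + 0.0751)^(-2) = 0.865172
Bracket: 1 - 0.865172 = 0.134828
PV = $2,600.00 * 0.134828 / 0.0751 = $4,667.83

$4,667.83


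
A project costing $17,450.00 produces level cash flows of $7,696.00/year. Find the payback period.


Formula: Payback = investment / annual cash flow
Substituting: Payback = $17,450.00 / $7,696.00
Payback = 2.2674 years

2.2674 years


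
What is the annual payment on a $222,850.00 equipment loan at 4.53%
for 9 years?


Formula: PMT = PV * r / (1 - (1+r)^(-n))
Denominator: 1 - (1 + 0.0453)^(-9) = 0.328832
Numerator: $222,850.00 * 0.0453 = 10095.105
PMT = 10095.105 / 0.328832 = $30,699.92

$30,699.92


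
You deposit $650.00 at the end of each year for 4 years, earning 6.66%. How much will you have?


Formula: FV = PMT * ((1+r)^n - 1) / r
Growth factor: (1 + 0.0666)^4 = 1.294215
Numerator: 1.294215 - 1 = 0.294215
FV = $650.00 * 0.294215 / 0.0666 = $2,871.46

$2,871.46


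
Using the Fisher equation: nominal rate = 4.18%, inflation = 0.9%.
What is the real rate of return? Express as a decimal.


Formula: (1 + r_real) = (1 + r_nom) / (1 + inflation)
Substituting: (1 + r_real) = 1.0418 / 1.009
(1 + r_real) = 1.032507
r_real = 1.032507 - 1 = 0.032507

0.032507


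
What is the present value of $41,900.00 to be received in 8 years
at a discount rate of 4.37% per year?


Formula: PV = FV / (1 + r)^n
Substituting: PV = $41,900.00 / (1 + 0.0437)^8
Discount factor: (1.0437)^8 = 1.408009
PV = $41,900.00 / 1.408009 = $29,758.33

$29,758.33


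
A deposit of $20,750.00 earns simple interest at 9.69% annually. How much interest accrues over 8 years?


Formula: I = P * r * t
Substituting: I = $20,750.00 * 0.0969 * 8
Step: I = $20,750.00 * 0.7752
I = $16,085.40

$16,085.40


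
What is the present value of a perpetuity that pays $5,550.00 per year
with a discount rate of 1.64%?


Formula: PV = C / r
Substituting: PV = $5,550.00 / 0.0164
PV = $338,414.63

$338,414.63


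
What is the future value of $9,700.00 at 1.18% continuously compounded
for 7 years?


Formula: FV = P * e^(r*t)
Exponent: r*t = 0.0118 * 7 = 0.0826
e^(0.0826) = 1.086107
FV = $9,700.00 * 1.086107 = $10,535.24

$10,535.24


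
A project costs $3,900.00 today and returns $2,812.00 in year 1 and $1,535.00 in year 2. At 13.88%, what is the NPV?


Formula: NPV = C0 + C1/(1+r) + C2/(1+r)^2
Discount C1: $2,812.00 / (1 + 0.1388) = $2,469.27
Discount C2: $1,535.00 / (1 + 0.1388)^2 = $1,183.62
NPV = -$3,900.00 + $2,469.27 + $1,183.62 = -$247.11

-$247.11


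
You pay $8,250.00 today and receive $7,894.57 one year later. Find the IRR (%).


Formula: IRR = C1/C0 - 1
Substituting: IRR = $7,894.57 / $8,250.00 - 1
Ratio: 0.956918 - 1 = -0.043082
IRR = -4.3082%

-4.3082%


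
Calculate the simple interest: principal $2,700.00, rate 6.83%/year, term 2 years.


Formula: I = P * r * t
Substituting: I = $2,700.00 * 0.0683 * 2
Step: I = $2,700.00 * 0.1366
I = $368.82

$368.82


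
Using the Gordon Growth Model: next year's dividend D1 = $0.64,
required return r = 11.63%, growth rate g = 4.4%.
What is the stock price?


Formula: P = D1 / (r - g)
Spread: r - g = 0.1163 - 0.044 = 0.0723
Substituting: P = $0.64 / 0.0723
P = $8.85

$8.85


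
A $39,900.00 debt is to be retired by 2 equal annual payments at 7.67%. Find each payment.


Formula: PMT = PV * r / (1 - (1+r)^(-n))
Denominator: 1 - (1 + 0.0767)^(-2) = 0.137398
Numerator: $39,900.00 * 0.0767 = 3060.33
PMT = 3060.33 / 0.137398 = $22,273.50

$22,273.50


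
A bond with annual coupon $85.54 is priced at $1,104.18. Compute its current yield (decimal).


Formula: Current yield = annual coupon / price
Substituting: CY = $85.54 / $1,104.18
CY = 0.077469

0.077469


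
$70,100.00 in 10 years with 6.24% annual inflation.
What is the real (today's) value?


Formula: Real value = nominal / (1 + inflation)^years
Price level: (1 + 0.0624)^10 = 1.831811
Real value = $70,100.00 / 1.831811 = $38,268.14

$38,268.14


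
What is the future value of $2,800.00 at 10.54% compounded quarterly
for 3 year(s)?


Formula: FV = P * (1 + r/m)^(m*t)
Period rate: r/m = 0.1054 / 4 = 0.02635
Total periods: m*t = 4 * 3 = 12
Growth factor: (1 + 0.02635)^12 = 1.366299
FV = $2,800.00 * 1.366299 = $3,825.64

$3,825.64


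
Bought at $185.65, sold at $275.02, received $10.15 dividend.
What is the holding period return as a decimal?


Formula: HPR = (P1 - P0 + D) / P0
Gain: $275.02 - $185.65 + $10.15 = $99.52
HPR = $99.52 / $185.65 = 0.5361

0.5361


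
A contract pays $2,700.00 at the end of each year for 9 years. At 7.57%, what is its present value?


Formula: PV = PMT * (1 - (1+r)^(-n)) / r
Discount factor: (1 + 0.0757)^(-9) = 0.518537
Bracket: 1 - 0.518537 = 0.481463
PV = $2,700.00 * 0.481463 / 0.0757 = $17,172.40

$17,172.40


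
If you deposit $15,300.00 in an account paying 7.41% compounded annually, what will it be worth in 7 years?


Formula: FV = P * (1 + r)^n
Substituting: FV = $15,300.00 * (1 + 0.0741)^7
Growth factor: (1.0741)^7 = 1.649351
FV = $15,300.00 * 1.649351 = $25,235.07

$25,235.07


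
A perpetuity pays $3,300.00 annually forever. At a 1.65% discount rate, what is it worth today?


Formula: PV = C / r
Substituting: PV = $3,300.00 / 0.0165
PV = $200,000.00

$200,000.00


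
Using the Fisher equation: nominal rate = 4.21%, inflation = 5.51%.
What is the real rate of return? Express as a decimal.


Formula: (1 + r_real) = (1 + r_nom) / (1 + inflation)
Substituting: (1 + r_real) = 1.0421 / 1.0551
(1 + r_real) = 0.987679
r_real = 0.987679 - 1 = -0.012321

-0.012321


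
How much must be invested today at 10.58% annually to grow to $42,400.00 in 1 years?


Formula: PV = FV / (1 + r)^n
Substituting: PV = $42,400.00 / (1 + 0.1058)^1
Discount factor: (1.1058)^1 = 1.1058
PV = $42,400.00 / 1.1058 = $38,343.28

$38,343.28


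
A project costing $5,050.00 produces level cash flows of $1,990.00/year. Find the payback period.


Formula: Payback = investment / annual cash flow
Substituting: Payback = $5,050.00 / $1,990.00
Payback = 2.5377 years

2.5377 years


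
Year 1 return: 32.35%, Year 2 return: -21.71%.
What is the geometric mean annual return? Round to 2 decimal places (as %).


Formula: Geometric mean = ((1+r1)*(1+r2))^(1/2) - 1
Product: (1 + 0.3235) * (1 + -0.2171) = 1.3235 * 0.7829 = 1.036168
Square root: 1.036168^0.5 = 1.017923
Geometric mean = 1.017923 - 1 = 0.017923
As percentage: 1.79%

1.79%


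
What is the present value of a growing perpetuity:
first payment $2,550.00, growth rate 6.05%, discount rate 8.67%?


Formula: PV = C / (r - g)
Spread: r - g = 0.0867 - 0.0605 = 0.0262
Substituting: PV = $2,550.00 / 0.0262
PV = $97,328.24

$97,328.24


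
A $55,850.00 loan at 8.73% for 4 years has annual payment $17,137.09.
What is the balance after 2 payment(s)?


Formula: Balance = PV*(1+r)^k - PMT*((1+r)^k - 1)/r
Growth: (1 + 0.0873)^2 = 1.182221
Accumulated factor: ((1+r)^k - 1)/r = 2.0873
Balance = $55,850.00 * 1.182221 - $17,137.09 * 2.0873
Balance = $30,256.81

$30,256.81


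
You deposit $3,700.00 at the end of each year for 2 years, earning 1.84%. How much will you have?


Formula: FV = PMT * ((1+r)^n - 1) / r
Growth factor: (1 + 0.0184)^2 = 1.037139
Numerator: 1.037139 - 1 = 0.037139
FV = $3,700.00 * 0.037139 / 0.0184 = $7,468.08

$7,468.08


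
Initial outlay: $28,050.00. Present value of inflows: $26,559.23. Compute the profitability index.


Formula: PI = PV(cash flows) / initial investment
Substituting: PI = $26,559.23 / $28,050.00
PI = 0.9469

0.9469


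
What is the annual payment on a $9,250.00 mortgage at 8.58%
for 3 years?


Formula: PMT = PV * r / (1 - (1+r)^(-n))
Denominator: 1 - (1 + 0.0858)^(-3) = 0.218821
Numerator: $9,250.00 * 0.0858 = 793.65
PMT = 793.65 / 0.218821 = $3,626.93

$3,626.93


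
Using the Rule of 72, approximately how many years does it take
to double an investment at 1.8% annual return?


Formula: Years ≈ 72 / r
Substituting: Years ≈ 72 / 1.8
Years ≈ 40.0

40.0 years


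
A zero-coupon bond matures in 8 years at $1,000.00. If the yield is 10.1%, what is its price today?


Formula: Price = FV / (1 + r)^n
Substituting: Price = $1,000.00 / (1 + 0.101)^8
Discount factor: (1.101)^8 = 2.159228
Price = $1,000.00 / 2.159228 = $463.13

$463.13


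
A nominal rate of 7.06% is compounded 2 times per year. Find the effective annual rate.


Formula: EAR = (1 + r/m)^m - 1
Period rate: r/m = 0.0706 / 2 = 0.0353
Compounding: (1 + 0.0353)^2 = 1.071846
EAR = 1.071846 - 1 = 0.071846

0.071846


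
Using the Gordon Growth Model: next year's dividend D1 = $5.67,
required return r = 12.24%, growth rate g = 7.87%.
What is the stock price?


Formula: P = D1 / (r - g)
Spread: r - g = 0.1224 - 0.0787 = 0.0437
Substituting: P = $5.67 / 0.0437
P = $129.75

$129.75


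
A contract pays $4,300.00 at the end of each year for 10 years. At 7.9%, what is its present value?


Formula: PV = PMT * (1 - (1+r)^(-n)) / r
Discount factor: (1 + 0.079)^(-10) = 0.467504
Bracket: 1 - 0.467504 = 0.532496
PV = $4,300.00 * 0.532496 / 0.079 = $28,983.95

$28,983.95


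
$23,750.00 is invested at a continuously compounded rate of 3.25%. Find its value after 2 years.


Formula: FV = P * e^(r*t)
Exponent: r*t = 0.0325 * 2 = 0.065
e^(0.065) = 1.067159
FV = $23,750.00 * 1.067159 = $25,345.03

$25,345.03


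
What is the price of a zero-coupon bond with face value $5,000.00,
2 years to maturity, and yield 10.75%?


Formula: Price = FV / (1 + r)^n
Substituting: Price = $5,000.00 / (1 + 0.1075)^2
Discount factor: (1.1075)^2 = 1.226556
Price = $5,000.00 / 1.226556 = $4,076.45

$4,076.45


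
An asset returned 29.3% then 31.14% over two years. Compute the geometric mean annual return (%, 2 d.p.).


Formula: Geometric mean = ((1+r1)*(1+r2))^(1/2) - 1
Product: (1 + 0.293) * (1 + 0.3114) = 1.293 * 1.3114 = 1.69564
Square root: 1.69564^0.5 = 1.302168
Geometric mean = 1.302168 - 1 = 0.302168
As percentage: 30.22%

30.22%


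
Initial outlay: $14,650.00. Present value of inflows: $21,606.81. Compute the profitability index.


Formula: PI = PV(cash flows) / initial investment
Substituting: PI = $21,606.81 / $14,650.00
PI = 1.4749

1.4749


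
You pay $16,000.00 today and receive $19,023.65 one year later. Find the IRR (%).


Formula: IRR = C1/C0 - 1
Substituting: IRR = $19,023.65 / $16,000.00 - 1
Ratio: 1.188978 - 1 = 0.188978
IRR = 18.8978%

18.8978%


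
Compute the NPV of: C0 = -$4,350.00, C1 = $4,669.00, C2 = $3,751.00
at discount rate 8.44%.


Formula: NPV = C0 + C1/(1+r) + C2/(1+r)^2
Discount C1: $4,669.00 / (1 + 0.0844) = $4,305.61
Discount C2: $3,751.00 / (1 + 0.0844)^2 = $3,189.83
NPV = -$4,350.00 + $4,305.61 + $3,189.83 = $3,145.44

$3,145.44


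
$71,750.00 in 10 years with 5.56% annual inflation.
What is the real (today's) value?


Formula: Real value = nominal / (1 + inflation)^years
Price level: (1 + 0.0556)^10 = 1.717884
Real value = $71,750.00 / 1.717884 = $41,766.50

$41,766.50


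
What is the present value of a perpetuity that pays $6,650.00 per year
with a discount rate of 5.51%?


Formula: PV = C / r
Substituting: PV = $6,650.00 / 0.0551
PV = $120,689.66

$120,689.66


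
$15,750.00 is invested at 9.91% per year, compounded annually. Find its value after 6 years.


Formula: FV = P * (1 + r)^n
Substituting: FV = $15,750.00 * (1 + 0.0991)^6
Growth factor: (1.0991)^6 = 1.762882
FV = $15,750.00 * 1.762882 = $27,765.39

$27,765.39


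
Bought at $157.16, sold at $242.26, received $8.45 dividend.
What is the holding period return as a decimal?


Formula: HPR = (P1 - P0 + D) / P0
Gain: $242.26 - $157.16 + $8.45 = $93.55
HPR = $93.55 / $157.16 = 0.5953

0.5953


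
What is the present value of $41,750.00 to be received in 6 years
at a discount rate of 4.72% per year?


Formula: PV = FV / (1 + r)^n
Substituting: PV = $41,750.00 / (1 + 0.0472)^6
Discount factor: (1.0472)^6 = 1.318797
PV = $41,750.00 / 1.318797 = $31,657.65

$31,657.65


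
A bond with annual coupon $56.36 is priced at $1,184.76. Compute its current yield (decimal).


Formula: Current yield = annual coupon / price
Substituting: CY = $56.36 / $1,184.76
CY = 0.047571

0.047571


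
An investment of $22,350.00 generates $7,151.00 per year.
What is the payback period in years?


Formula: Payback = investment / annual cash flow
Substituting: Payback = $22,350.00 / $7,151.00
Payback = 3.1254 years

3.1254 years


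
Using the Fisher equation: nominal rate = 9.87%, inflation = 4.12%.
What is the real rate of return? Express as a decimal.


Formula: (1 + r_real) = (1 + r_nom) / (1 + inflation)
Substituting: (1 + r_real) = 1.0987 / 1.0412
(1 + r_real) = 1.055225
r_real = 1.055225 - 1 = 0.055225

0.055225


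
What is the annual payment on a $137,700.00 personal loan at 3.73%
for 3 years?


Formula: PMT = PV * r / (1 - (1+r)^(-n))
Denominator: 1 - (1 + 0.0373)^(-3) = 0.104044
Numerator: $137,700.00 * 0.0373 = 5136.21
PMT = 5136.21 / 0.104044 = $49,365.93

$49,365.93


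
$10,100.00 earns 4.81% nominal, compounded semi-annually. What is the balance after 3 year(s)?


Formula: FV = P * (1 + r/m)^(m*t)
Period rate: r/m = 0.0481 / 2 = 0.02405
Total periods: m*t = 2 * 3 = 6
Growth factor: (1 + 0.02405)^6 = 1.153259
FV = $10,100.00 * 1.153259 = $11,647.92

$11,647.92


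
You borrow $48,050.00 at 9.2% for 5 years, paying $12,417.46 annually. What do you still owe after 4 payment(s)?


Formula: Balance = PV*(1+r)^k - PMT*((1+r)^k - 1)/r
Growth: (1 + 0.092)^4 = 1.42197
Accumulated factor: ((1+r)^k - 1)/r = 4.586635
Balance = $48,050.00 * 1.42197 - $12,417.46 * 4.586635
Balance = $11,371.32

$11,371.32


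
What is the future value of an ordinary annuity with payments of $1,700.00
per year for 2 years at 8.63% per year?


Formula: FV = PMT * ((1+r)^n - 1) / r
Growth factor: (1 + 0.0863)^2 = 1.180048
Numerator: 1.180048 - 1 = 0.180048
FV = $1,700.00 * 0.180048 / 0.0863 = $3,546.71

$3,546.71


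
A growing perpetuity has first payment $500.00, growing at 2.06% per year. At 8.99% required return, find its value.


Formula: PV = C / (r - g)
Spread: r - g = 0.0899 - 0.0206 = 0.0693
Substituting: PV = $500.00 / 0.0693
PV = $7,215.01

$7,215.01


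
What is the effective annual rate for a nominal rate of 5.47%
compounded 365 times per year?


Formula: EAR = (1 + r/m)^m - 1
Period rate: r/m = 0.0547 / 365 = 0.00015
Compounding: (1 + 0.00015)^365 = 1.056219
EAR = 1.056219 - 1 = 0.056219

0.056219


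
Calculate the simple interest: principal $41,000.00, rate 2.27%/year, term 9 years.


Formula: I = P * r * t
Substituting: I = $41,000.00 * 0.0227 * 9
Step: I = $41,000.00 * 0.2043
I = $8,376.30

$8,376.30


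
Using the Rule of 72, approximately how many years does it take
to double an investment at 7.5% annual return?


Formula: Years ≈ 72 / r
Substituting: Years ≈ 72 / 7.5
Years ≈ 9.6

9.6 years


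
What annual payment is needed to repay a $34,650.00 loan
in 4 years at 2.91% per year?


Formula: PMT = PV * r / (1 - (1+r)^(-n))
Denominator: 1 - (1 + 0.0291)^(-4) = 0.108401
Numerator: $34,650.00 * 0.0291 = 1008.315
PMT = 1008.315 / 0.108401 = $9,301.73

$9,301.73


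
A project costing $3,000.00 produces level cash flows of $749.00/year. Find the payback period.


Formula: Payback = investment / annual cash flow
Substituting: Payback = $3,000.00 / $749.00
Payback = 4.0053 years

4.0053 years


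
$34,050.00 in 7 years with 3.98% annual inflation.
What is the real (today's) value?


Formula: Real value = nominal / (1 + inflation)^years
Price level: (1 + 0.0398)^7 = 1.314161
Real value = $34,050.00 / 1.314161 = $25,910.06

$25,910.06


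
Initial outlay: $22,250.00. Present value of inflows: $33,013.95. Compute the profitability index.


Formula: PI = PV(cash flows) / initial investment
Substituting: PI = $33,013.95 / $22,250.00
PI = 1.4838

1.4838


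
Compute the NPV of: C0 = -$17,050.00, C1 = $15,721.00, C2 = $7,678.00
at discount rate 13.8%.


Formula: NPV = C0 + C1/(1+r) + C2/(1+r)^2
Discount C1: $15,721.00 / (1 + 0.138) = $13,814.59
Discount C2: $7,678.00 / (1 + 0.138)^2 = $5,928.76
NPV = -$17,050.00 + $13,814.59 + $5,928.76 = $2,693.34

$2,693.34


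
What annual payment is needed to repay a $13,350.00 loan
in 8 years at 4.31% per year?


Formula: PMT = PV * r / (1 - (1+r)^(-n))
Denominator: 1 - (1 + 0.0431)^(-8) = 0.286503
Numerator: $13,350.00 * 0.0431 = 575.385
PMT = 575.385 / 0.286503 = $2,008.31

$2,008.31


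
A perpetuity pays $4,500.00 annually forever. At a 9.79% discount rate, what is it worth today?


Formula: PV = C / r
Substituting: PV = $4,500.00 / 0.0979
PV = $45,965.27

$45,965.27


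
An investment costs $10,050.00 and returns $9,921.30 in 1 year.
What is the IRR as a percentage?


Formula: IRR = C1/C0 - 1
Substituting: IRR = $9,921.30 / $10,050.00 - 1
Ratio: 0.987194 - 1 = -0.012806
IRR = -1.2806%

-1.2806%


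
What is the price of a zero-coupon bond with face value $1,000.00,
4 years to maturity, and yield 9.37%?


Formula: Price = FV / (1 + r)^n
Substituting: Price = $1,000.00 / (1 + 0.0937)^4
Discount factor: (1.0937)^4 = 1.430846
Price = $1,000.00 / 1.430846 = $698.89

$698.89


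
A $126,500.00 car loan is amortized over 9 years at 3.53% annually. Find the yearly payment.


Formula: PMT = PV * r / (1 - (1+r)^(-n))
Denominator: 1 - (1 + 0.0353)^(-9) = 0.26818
Numerator: $126,500.00 * 0.0353 = 4465.45
PMT = 4465.45 / 0.26818 = $16,650.92

$16,650.92


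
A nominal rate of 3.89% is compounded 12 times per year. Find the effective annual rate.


Formula: EAR = (1 + r/m)^m - 1
Period rate: r/m = 0.0389 / 12 = 0.003242
Compounding: (1 + 0.003242)^12 = 1.039601
EAR = 1.039601 - 1 = 0.039601

0.039601


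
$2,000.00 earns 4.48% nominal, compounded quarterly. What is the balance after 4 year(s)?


Formula: FV = P * (1 + r/m)^(m*t)
Period rate: r/m = 0.0448 / 4 = 0.0112
Total periods: m*t = 4 * 4 = 16
Growth factor: (1 + 0.0112)^16 = 1.195069
FV = $2,000.00 * 1.195069 = $2,390.14

$2,390.14


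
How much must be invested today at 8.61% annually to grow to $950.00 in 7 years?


Formula: PV = FV / (1 + r)^n
Substituting: PV = $950.00 / (1 + 0.0861)^7
Discount factor: (1.0861)^7 = 1.782743
PV = $950.00 / 1.782743 = $532.89

$532.89


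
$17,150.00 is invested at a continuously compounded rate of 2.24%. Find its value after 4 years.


Formula: FV = P * e^(r*t)
Exponent: r*t = 0.0224 * 4 = 0.0896
e^(0.0896) = 1.093737
FV = $17,150.00 * 1.093737 = $18,757.58

$18,757.58


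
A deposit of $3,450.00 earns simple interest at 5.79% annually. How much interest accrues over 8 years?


Formula: I = P * r * t
Substituting: I = $3,450.00 * 0.0579 * 8
Step: I = $3,450.00 * 0.4632
I = $1,598.04

$1,598.04


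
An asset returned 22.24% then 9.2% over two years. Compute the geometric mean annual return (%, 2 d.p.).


Formula: Geometric mean = ((1+r1)*(1+r2))^(1/2) - 1
Product: (1 + 0.2224) * (1 + 0.092) = 1.2224 * 1.092 = 1.334861
Square root: 1.334861^0.5 = 1.155362
Geometric mean = 1.155362 - 1 = 0.155362
As percentage: 15.54%

15.54%


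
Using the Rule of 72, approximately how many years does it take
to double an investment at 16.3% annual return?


Formula: Years ≈ 72 / r
Substituting: Years ≈ 72 / 16.3
Years ≈ 4.4

4.4 years


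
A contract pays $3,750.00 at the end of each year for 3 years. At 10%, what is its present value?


Formula: PV = PMT * (1 - (1+r)^(-n)) / r
Discount factor: (1 + 0.1)^(-3) = 0.751315
Bracket: 1 - 0.751315 = 0.248685
PV = $3,750.00 * 0.248685 / 0.1 = $9,325.69

$9,325.69


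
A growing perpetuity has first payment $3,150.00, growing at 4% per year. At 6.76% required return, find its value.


Formula: PV = C / (r - g)
Spread: r - g = 0.0676 - 0.04 = 0.0276
Substituting: PV = $3,150.00 / 0.0276
PV = $114,130.43

$114,130.43


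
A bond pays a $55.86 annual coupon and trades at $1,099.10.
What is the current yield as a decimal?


Formula: Current yield = annual coupon / price
Substituting: CY = $55.86 / $1,099.10
CY = 0.050823

0.050823


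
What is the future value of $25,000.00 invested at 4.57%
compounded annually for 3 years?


Formula: FV = P * (1 + r)^n
Substituting: FV = $25,000.00 * (1 + 0.0457)^3
Growth factor: (1.0457)^3 = 1.143461
FV = $25,000.00 * 1.143461 = $28,586.52

$28,586.52


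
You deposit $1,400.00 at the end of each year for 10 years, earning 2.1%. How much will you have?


Formula: FV = PMT * ((1+r)^n - 1) / r
Growth factor: (1 + 0.021)^10 = 1.230998
Numerator: 1.230998 - 1 = 0.230998
FV = $1,400.00 * 0.230998 / 0.021 = $15,399.88

$15,399.88


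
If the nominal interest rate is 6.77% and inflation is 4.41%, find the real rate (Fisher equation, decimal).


Formula: (1 + r_real) = (1 + r_nom) / (1 + inflation)
Substituting: (1 + r_real) = 1.0677 / 1.0441
(1 + r_real) = 1.022603
r_real = 1.022603 - 1 = 0.022603

0.022603


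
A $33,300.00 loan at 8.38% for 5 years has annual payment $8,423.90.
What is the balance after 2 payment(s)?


Formula: Balance = PV*(1+r)^k - PMT*((1+r)^k - 1)/r
Growth: (1 + 0.0838)^2 = 1.174622
Accumulated factor: ((1+r)^k - 1)/r = 2.0838
Balance = $33,300.00 * 1.174622 - $8,423.90 * 2.0838
Balance = $21,561.20

$21,561.20


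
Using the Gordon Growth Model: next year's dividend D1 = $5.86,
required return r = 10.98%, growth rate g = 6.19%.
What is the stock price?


Formula: P = D1 / (r - g)
Spread: r - g = 0.1098 - 0.0619 = 0.0479
Substituting: P = $5.86 / 0.0479
P = $122.34

$122.34


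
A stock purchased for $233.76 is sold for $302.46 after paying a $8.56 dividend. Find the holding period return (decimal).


Formula: HPR = (P1 - P0 + D) / P0
Gain: $302.46 - $233.76 + $8.56 = $77.26
HPR = $77.26 / $233.76 = 0.3305

0.3305


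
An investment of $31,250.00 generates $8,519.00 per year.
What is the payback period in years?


Formula: Payback = investment / annual cash flow
Substituting: Payback = $31,250.00 / $8,519.00
Payback = 3.6683 years

3.6683 years


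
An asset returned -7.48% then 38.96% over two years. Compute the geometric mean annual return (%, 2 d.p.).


Formula: Geometric mean = ((1+r1)*(1+r2))^(1/2) - 1
Product: (1 + -0.0748) * (1 + 0.3896) = 0.9252 * 1.3896 = 1.285658
Square root: 1.285658^0.5 = 1.133869
Geometric mean = 1.133869 - 1 = 0.133869
As percentage: 13.39%

13.39%


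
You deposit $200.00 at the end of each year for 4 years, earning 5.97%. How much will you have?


Formula: FV = PMT * ((1+r)^n - 1) / r
Growth factor: (1 + 0.0597)^4 = 1.261048
Numerator: 1.261048 - 1 = 0.261048
FV = $200.00 * 0.261048 / 0.0597 = $874.53

$874.53


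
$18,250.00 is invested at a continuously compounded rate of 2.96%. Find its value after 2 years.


Formula: FV = P * e^(r*t)
Exponent: r*t = 0.0296 * 2 = 0.0592
e^(0.0592) = 1.060987
FV = $18,250.00 * 1.060987 = $19,363.02

$19,363.02


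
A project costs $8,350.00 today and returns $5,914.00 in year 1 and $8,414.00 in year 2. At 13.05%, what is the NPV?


Formula: NPV = C0 + C1/(1+r) + C2/(1+r)^2
Discount C1: $5,914.00 / (1 + 0.1305) = $5,231.31
Discount C2: $8,414.00 / (1 + 0.1305)^2 = $6,583.57
NPV = -$8,350.00 + $5,231.31 + $6,583.57 = $3,464.88

$3,464.88


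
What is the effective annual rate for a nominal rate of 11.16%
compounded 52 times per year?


Formula: EAR = (1 + r/m)^m - 1
Period rate: r/m = 0.1116 / 52 = 0.002146
Compounding: (1 + 0.002146)^52 = 1.117932
EAR = 1.117932 - 1 = 0.117932

0.117932


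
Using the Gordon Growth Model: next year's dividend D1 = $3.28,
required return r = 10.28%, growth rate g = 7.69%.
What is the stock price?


Formula: P = D1 / (r - g)
Spread: r - g = 0.1028 - 0.0769 = 0.0259
Substituting: P = $3.28 / 0.0259
P = $126.64

$126.64


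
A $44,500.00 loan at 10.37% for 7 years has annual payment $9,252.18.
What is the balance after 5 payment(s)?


Formula: Balance = PV*(1+r)^k - PMT*((1+r)^k - 1)/r
Growth: (1 + 0.1037)^5 = 1.637779
Accumulated factor: ((1+r)^k - 1)/r = 6.150228
Balance = $44,500.00 * 1.637779 - $9,252.18 * 6.150228
Balance = $15,978.13

$15,978.13


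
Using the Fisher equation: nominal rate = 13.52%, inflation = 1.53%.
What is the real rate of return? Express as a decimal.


Formula: (1 + r_real) = (1 + r_nom) / (1 + inflation)
Substituting: (1 + r_real) = 1.1352 / 1.0153
(1 + r_real) = 1.118093
r_real = 1.118093 - 1 = 0.118093

0.118093


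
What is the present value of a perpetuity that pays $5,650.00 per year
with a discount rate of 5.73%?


Formula: PV = C / r
Substituting: PV = $5,650.00 / 0.0573
PV = $98,603.84

$98,603.84


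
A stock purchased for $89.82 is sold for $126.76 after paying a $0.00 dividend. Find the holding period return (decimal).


Formula: HPR = (P1 - P0 + D) / P0
Gain: $126.76 - $89.82 + $0.00 = $36.94
HPR = $36.94 / $89.82 = 0.4113

0.4113


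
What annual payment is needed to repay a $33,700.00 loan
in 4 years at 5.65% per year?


Formula: PMT = PV * r / (1 - (1+r)^(-n))
Denominator: 1 - (1 + 0.0565)^(-4) = 0.197358
Numerator: $33,700.00 * 0.0565 = 1904.05
PMT = 1904.05 / 0.197358 = $9,647.71

$9,647.71


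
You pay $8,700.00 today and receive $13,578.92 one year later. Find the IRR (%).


Formula: IRR = C1/C0 - 1
Substituting: IRR = $13,578.92 / $8,700.00 - 1
Ratio: 1.560795 - 1 = 0.560795
IRR = 56.0795%

56.0795%


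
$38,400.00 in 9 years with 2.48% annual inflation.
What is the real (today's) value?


Formula: Real value = nominal / (1 + inflation)^years
Price level: (1 + 0.0248)^9 = 1.246672
Real value = $38,400.00 / 1.246672 = $30,802.02

$30,802.02


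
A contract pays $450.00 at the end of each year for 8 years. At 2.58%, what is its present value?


Formula: PV = PMT * (1 - (1+r)^(-n)) / r
Discount factor: (1 + 0.0258)^(-8) = 0.81564
Bracket: 1 - 0.81564 = 0.18436
PV = $450.00 * 0.18436 / 0.0258 = $3,215.58

$3,215.58


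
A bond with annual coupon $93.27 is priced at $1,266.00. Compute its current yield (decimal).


Formula: Current yield = annual coupon / price
Substituting: CY = $93.27 / $1,266.00
CY = 0.073673

0.073673


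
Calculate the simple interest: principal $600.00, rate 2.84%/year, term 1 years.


Formula: I = P * r * t
Substituting: I = $600.00 * 0.0284 * 1
Step: I = $600.00 * 0.0284
I = $17.04

$17.04


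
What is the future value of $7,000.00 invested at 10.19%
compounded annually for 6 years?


Formula: FV = P * (1 + r)^n
Substituting: FV = $7,000.00 * (1 + 0.1019)^6
Growth factor: (1.1019)^6 = 1.79
FV = $7,000.00 * 1.79 = $12,530.00

$12,530.00


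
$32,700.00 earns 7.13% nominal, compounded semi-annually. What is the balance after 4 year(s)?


Formula: FV = P * (1 + r/m)^(m*t)
Period rate: r/m = 0.0713 / 2 = 0.03565
Total periods: m*t = 2 * 4 = 8
Growth factor: (1 + 0.03565)^8 = 1.323439
FV = $32,700.00 * 1.323439 = $43,276.47

$43,276.47


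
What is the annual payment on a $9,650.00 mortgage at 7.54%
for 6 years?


Formula: PMT = PV * r / (1 - (1+r)^(-n))
Denominator: 1 - (1 + 0.0754)^(-6) = 0.353483
Numerator: $9,650.00 * 0.0754 = 727.61
PMT = 727.61 / 0.353483 = $2,058.40

$2,058.40


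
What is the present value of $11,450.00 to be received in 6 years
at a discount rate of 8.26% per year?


Formula: PV = FV / (1 + r)^n
Substituting: PV = $11,450.00 / (1 + 0.0826)^6
Discount factor: (1.0826)^6 = 1.609934
PV = $11,450.00 / 1.609934 = $7,112.09

$7,112.09


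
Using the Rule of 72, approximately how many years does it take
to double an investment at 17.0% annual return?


Formula: Years ≈ 72 / r
Substituting: Years ≈ 72 / 17.0
Years ≈ 4.2

4.2 years


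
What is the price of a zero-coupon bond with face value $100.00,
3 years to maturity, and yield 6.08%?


Formula: Price = FV / (1 + r)^n
Substituting: Price = $100.00 / (1 + 0.0608)^3
Discount factor: (1.0608)^3 = 1.193715
Price = $100.00 / 1.193715 = $83.77

$83.77


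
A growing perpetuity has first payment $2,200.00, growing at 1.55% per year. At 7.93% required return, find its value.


Formula: PV = C / (r - g)
Spread: r - g = 0.0793 - 0.0155 = 0.0638
Substituting: PV = $2,200.00 / 0.0638
PV = $34,482.76

$34,482.76


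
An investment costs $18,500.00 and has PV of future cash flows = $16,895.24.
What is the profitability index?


Formula: PI = PV(cash flows) / initial investment
Substituting: PI = $16,895.24 / $18,500.00
PI = 0.9133

0.9133


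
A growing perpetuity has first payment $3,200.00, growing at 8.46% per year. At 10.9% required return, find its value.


Formula: PV = C / (r - g)
Spread: r - g = 0.109 - 0.0846 = 0.0244
Substituting: PV = $3,200.00 / 0.0244
PV = $131,147.54

$131,147.54


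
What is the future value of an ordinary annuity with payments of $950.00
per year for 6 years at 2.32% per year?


Formula: FV = PMT * ((1+r)^n - 1) / r
Growth factor: (1 + 0.0232)^6 = 1.147528
Numerator: 1.147528 - 1 = 0.147528
FV = $950.00 * 0.147528 / 0.0232 = $6,041.01

$6,041.01


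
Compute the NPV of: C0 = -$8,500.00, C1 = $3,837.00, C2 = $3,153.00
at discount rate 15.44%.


Formula: NPV = C0 + C1/(1+r) + C2/(1+r)^2
Discount C1: $3,837.00 / (1 + 0.1544) = $3,323.80
Discount C2: $3,153.00 / (1 + 0.1544)^2 = $2,365.98
NPV = -$8,500.00 + $3,323.80 + $2,365.98 = -$2,810.21

-$2,810.21


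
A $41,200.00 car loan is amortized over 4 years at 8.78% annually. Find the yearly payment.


Formula: PMT = PV * r / (1 - (1+r)^(-n))
Denominator: 1 - (1 + 0.0878)^(-4) = 0.285826
Numerator: $41,200.00 * 0.0878 = 3617.36
PMT = 3617.36 / 0.285826 = $12,655.79

$12,655.79


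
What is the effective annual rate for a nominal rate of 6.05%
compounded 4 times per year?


Formula: EAR = (1 + r/m)^m - 1
Period rate: r/m = 0.0605 / 4 = 0.015125
Compounding: (1 + 0.015125)^4 = 1.061886
EAR = 1.061886 - 1 = 0.061886

0.061886


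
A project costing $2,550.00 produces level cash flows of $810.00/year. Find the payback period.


Formula: Payback = investment / annual cash flow
Substituting: Payback = $2,550.00 / $810.00
Payback = 3.1481 years

3.1481 years


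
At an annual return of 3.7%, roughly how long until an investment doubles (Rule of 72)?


Formula: Years ≈ 72 / r
Substituting: Years ≈ 72 / 3.7
Years ≈ 19.5

19.5 years


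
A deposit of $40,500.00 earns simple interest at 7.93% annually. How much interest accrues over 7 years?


Formula: I = P * r * t
Substituting: I = $40,500.00 * 0.0793 * 7
Step: I = $40,500.00 * 0.5551
I = $22,481.55

$22,481.55


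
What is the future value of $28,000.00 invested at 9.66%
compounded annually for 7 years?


Formula: FV = P * (1 + r)^n
Substituting: FV = $28,000.00 * (1 + 0.0966)^7
Growth factor: (1.0966)^7 = 1.906943
FV = $28,000.00 * 1.906943 = $53,394.40

$53,394.40


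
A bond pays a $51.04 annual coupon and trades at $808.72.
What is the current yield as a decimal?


Formula: Current yield = annual coupon / price
Substituting: CY = $51.04 / $808.72
CY = 0.063112

0.063112


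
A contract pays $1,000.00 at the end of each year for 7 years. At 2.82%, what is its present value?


Formula: PV = PMT * (1 - (1+r)^(-n)) / r
Discount factor: (1 + 0.0282)^(-7) = 0.823108
Bracket: 1 - 0.823108 = 0.176892
PV = $1,000.00 * 0.176892 / 0.0282 = $6,272.77

$6,272.77


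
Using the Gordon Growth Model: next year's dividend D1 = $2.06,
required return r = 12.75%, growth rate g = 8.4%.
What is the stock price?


Formula: P = D1 / (r - g)
Spread: r - g = 0.1275 - 0.084 = 0.0435
Substituting: P = $2.06 / 0.0435
P = $47.36

$47.36


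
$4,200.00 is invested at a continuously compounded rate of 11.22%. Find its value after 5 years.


Formula: FV = P * e^(r*t)
Exponent: r*t = 0.1122 * 5 = 0.561
e^(0.561) = 1.752424
FV = $4,200.00 * 1.752424 = $7,360.18

$7,360.18


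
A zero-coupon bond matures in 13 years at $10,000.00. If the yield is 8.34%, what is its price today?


Formula: Price = FV / (1 + r)^n
Substituting: Price = $10,000.00 / (1 + 0.0834)^13
Discount factor: (1.0834)^13 = 2.833054
Price = $10,000.00 / 2.833054 = $3,529.76

$3,529.76


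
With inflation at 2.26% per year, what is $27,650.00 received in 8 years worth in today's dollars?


Formula: Real value = nominal / (1 + inflation)^years
Price level: (1 + 0.0226)^8 = 1.195766
Real value = $27,650.00 / 1.195766 = $23,123.25

$23,123.25


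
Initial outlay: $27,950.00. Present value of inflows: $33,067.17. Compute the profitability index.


Formula: PI = PV(cash flows) / initial investment
Substituting: PI = $33,067.17 / $27,950.00
PI = 1.1831

1.1831


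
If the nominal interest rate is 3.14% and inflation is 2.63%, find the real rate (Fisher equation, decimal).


Formula: (1 + r_real) = (1 + r_nom) / (1 + inflation)
Substituting: (1 + r_real) = 1.0314 / 1.0263
(1 + r_real) = 1.004969
r_real = 1.004969 - 1 = 0.004969

0.004969


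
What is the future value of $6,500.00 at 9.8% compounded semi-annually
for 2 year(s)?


Formula: FV = P * (1 + r/m)^(m*t)
Period rate: r/m = 0.098 / 2 = 0.049
Total periods: m*t = 2 * 2 = 4
Growth factor: (1 + 0.049)^4 = 1.210882
FV = $6,500.00 * 1.210882 = $7,870.74

$7,870.74


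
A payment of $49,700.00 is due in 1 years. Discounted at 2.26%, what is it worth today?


Formula: PV = FV / (1 + r)^n
Substituting: PV = $49,700.00 / (1 + 0.0226)^1
Discount factor: (1.0226)^1 = 1.0226
PV = $49,700.00 / 1.0226 = $48,601.60

$48,601.60


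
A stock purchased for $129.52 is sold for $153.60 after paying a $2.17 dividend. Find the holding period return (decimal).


Formula: HPR = (P1 - P0 + D) / P0
Gain: $153.60 - $129.52 + $2.17 = $26.25
HPR = $26.25 / $129.52 = 0.2027

0.2027


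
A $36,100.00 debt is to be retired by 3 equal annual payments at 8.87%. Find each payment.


Formula: PMT = PV * r / (1 - (1+r)^(-n))
Denominator: 1 - (1 + 0.0887)^(-3) = 0.225047
Numerator: $36,100.00 * 0.0887 = 3202.07
PMT = 3202.07 / 0.225047 = $14,228.45

$14,228.45


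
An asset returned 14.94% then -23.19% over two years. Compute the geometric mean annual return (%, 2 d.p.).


Formula: Geometric mean = ((1+r1)*(1+r2))^(1/2) - 1
Product: (1 + 0.1494) * (1 + -0.2319) = 1.1494 * 0.7681 = 0.882854
Square root: 0.882854^0.5 = 0.939603
Geometric mean = 0.939603 - 1 = -0.060397
As percentage: -6.04%

-6.04%


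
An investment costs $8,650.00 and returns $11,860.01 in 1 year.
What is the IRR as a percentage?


Formula: IRR = C1/C0 - 1
Substituting: IRR = $11,860.01 / $8,650.00 - 1
Ratio: 1.371099 - 1 = 0.371099
IRR = 37.1099%

37.1099%


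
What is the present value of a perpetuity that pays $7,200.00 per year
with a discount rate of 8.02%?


Formula: PV = C / r
Substituting: PV = $7,200.00 / 0.0802
PV = $89,775.56

$89,775.56


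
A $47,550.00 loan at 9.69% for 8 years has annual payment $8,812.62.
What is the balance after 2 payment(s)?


Formula: Balance = PV*(1+r)^k - PMT*((1+r)^k - 1)/r
Growth: (1 + 0.0969)^2 = 1.20319
Accumulated factor: ((1+r)^k - 1)/r = 2.0969
Balance = $47,550.00 * 1.20319 - $8,812.62 * 2.0969
Balance = $38,732.48

$38,732.48


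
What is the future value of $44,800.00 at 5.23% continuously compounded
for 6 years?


Formula: FV = P * e^(r*t)
Exponent: r*t = 0.0523 * 6 = 0.3138
e^(0.3138) = 1.368616
FV = $44,800.00 * 1.368616 = $61,314.00

$61,314.00


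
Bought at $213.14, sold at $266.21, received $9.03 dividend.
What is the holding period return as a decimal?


Formula: HPR = (P1 - P0 + D) / P0
Gain: $266.21 - $213.14 + $9.03 = $62.10
HPR = $62.10 / $213.14 = 0.2914

0.2914


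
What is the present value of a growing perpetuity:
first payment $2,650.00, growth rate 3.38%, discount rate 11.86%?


Formula: PV = C / (r - g)
Spread: r - g = 0.1186 - 0.0338 = 0.0848
Substituting: PV = $2,650.00 / 0.0848
PV = $31,250.00

$31,250.00
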